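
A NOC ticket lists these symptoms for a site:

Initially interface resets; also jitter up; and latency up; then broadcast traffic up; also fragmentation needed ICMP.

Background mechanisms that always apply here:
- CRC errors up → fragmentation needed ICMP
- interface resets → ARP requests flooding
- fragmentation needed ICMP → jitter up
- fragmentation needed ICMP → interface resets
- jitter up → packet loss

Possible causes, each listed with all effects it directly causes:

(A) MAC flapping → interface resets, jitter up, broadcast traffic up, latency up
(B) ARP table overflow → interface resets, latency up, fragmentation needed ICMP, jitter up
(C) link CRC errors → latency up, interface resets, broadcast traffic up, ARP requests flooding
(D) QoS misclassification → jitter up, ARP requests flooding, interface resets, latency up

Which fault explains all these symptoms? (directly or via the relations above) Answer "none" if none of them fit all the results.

none

For each candidate, compare predicted effects to what was observed:
(A) MAC flapping — does not account for fragmentation needed ICMP
(B) ARP table overflow — does not account for broadcast traffic up
(C) link CRC errors — interface resets yes; jitter up NO; latency up yes; broadcast traffic up yes; fragmentation needed ICMP NO
(D) QoS misclassification — does not account for broadcast traffic up, fragmentation needed ICMP
Every candidate fails on at least one observation.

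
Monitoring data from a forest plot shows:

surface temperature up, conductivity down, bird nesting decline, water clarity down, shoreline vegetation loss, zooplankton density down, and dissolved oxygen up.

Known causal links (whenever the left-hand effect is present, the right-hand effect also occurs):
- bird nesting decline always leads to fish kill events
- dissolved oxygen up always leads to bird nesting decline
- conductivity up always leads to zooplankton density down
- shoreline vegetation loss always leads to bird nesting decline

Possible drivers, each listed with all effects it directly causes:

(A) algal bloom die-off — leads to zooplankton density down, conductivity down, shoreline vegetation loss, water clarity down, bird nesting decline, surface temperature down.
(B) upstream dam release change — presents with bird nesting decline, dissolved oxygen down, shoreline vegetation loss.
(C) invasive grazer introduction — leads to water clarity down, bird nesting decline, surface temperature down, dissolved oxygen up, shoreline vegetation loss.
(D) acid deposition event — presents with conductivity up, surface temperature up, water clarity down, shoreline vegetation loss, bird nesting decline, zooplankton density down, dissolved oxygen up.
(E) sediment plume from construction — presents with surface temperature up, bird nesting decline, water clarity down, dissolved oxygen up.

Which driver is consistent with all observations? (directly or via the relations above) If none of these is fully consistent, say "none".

none

Checking each candidate against the observations:
(A) algal bloom die-off — fails on surface temperature up, dissolved oxygen up (predicts surface temperature down, not surface temperature up)
(B) upstream dam release change — surface temperature up NO; conductivity down NO; bird nesting decline yes; water clarity down NO; shoreline vegetation loss yes; zooplankton density down NO; dissolved oxygen up NO
(C) invasive grazer introduction — surface temperature up NO; conductivity down NO; bird nesting decline yes; water clarity down yes; shoreline vegetation loss yes; zooplankton density down NO; dissolved oxygen up yes
(D) acid deposition event — surface temperature up yes; conductivity down NO; bird nesting decline yes; water clarity down yes; shoreline vegetation loss yes; zooplankton density down yes; dissolved oxygen up yes
(E) sediment plume from construction — surface temperature up yes; conductivity down NO; bird nesting decline yes; water clarity down yes; shoreline vegetation loss NO; zooplankton density down NO; dissolved oxygen up yes
None of the listed candidates fits everything.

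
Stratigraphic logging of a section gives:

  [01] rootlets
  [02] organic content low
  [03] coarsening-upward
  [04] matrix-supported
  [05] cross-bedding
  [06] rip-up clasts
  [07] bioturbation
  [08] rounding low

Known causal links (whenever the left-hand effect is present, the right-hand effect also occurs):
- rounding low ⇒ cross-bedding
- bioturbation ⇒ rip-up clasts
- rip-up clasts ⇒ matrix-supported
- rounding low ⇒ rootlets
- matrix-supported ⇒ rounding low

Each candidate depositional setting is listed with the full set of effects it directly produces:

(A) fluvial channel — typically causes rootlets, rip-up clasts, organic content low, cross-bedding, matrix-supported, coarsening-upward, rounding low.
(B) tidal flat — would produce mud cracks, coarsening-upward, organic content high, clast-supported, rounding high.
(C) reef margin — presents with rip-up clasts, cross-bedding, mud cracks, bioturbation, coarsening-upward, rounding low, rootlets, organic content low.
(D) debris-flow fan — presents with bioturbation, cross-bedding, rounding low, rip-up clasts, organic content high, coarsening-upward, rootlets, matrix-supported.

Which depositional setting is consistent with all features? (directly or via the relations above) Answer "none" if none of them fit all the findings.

Per-candidate check:
(A) fluvial channel — rootlets yes; organic content low yes; coarsening-upward yes; matrix-supported yes; cross-bedding yes; rip-up clasts yes; bioturbation NO; rounding low yes
(B) tidal flat — fails on rootlets, organic content low, matrix-supported, cross-bedding, rip-up clasts, bioturbation, rounding low (predicts organic content high, not organic content low; predicts clast-supported, not matrix-supported; predicts rounding high, not rounding low)
(C) reef margin — accounts for every observation (matrix-supported via rip-up clasts → matrix-supported)
(D) debris-flow fan — rootlets yes; organic content low NO; coarsening-upward yes; matrix-supported yes; cross-bedding yes; rip-up clasts yes; bioturbation yes; rounding low yes
Only (C) is consistent with every observation.

C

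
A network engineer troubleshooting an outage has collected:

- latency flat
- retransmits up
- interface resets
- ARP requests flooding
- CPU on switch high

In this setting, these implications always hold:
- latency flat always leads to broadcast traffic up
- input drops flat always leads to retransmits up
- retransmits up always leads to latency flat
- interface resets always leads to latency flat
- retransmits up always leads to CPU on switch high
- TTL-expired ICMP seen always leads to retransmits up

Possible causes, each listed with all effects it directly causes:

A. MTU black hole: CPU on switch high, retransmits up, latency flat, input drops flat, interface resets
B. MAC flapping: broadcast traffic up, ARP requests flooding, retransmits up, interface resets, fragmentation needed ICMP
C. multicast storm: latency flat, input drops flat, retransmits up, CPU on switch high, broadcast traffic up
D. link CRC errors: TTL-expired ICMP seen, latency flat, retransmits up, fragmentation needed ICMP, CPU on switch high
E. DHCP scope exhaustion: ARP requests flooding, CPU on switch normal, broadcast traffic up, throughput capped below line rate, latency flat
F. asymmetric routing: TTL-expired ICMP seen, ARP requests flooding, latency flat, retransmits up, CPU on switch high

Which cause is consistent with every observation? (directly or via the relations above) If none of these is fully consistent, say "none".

B

Per-candidate check:
(A) MTU black hole — latency flat +; retransmits up +; interface resets +; ARP requests flooding -; CPU on switch high +
(B) MAC flapping — latency flat + (through retransmits up → latency flat); retransmits up +; interface resets +; ARP requests flooding +; CPU on switch high + (through retransmits up → CPU on switch high)
(C) multicast storm — latency flat +; retransmits up +; interface resets -; ARP requests flooding -; CPU on switch high +
(D) link CRC errors — latency flat +; retransmits up +; interface resets -; ARP requests flooding -; CPU on switch high +
(E) DHCP scope exhaustion — latency flat +; retransmits up -; interface resets -; ARP requests flooding +; CPU on switch high -
(F) asymmetric routing — latency flat +; retransmits up +; interface resets -; ARP requests flooding +; CPU on switch high +
(B) alone accounts for all the evidence.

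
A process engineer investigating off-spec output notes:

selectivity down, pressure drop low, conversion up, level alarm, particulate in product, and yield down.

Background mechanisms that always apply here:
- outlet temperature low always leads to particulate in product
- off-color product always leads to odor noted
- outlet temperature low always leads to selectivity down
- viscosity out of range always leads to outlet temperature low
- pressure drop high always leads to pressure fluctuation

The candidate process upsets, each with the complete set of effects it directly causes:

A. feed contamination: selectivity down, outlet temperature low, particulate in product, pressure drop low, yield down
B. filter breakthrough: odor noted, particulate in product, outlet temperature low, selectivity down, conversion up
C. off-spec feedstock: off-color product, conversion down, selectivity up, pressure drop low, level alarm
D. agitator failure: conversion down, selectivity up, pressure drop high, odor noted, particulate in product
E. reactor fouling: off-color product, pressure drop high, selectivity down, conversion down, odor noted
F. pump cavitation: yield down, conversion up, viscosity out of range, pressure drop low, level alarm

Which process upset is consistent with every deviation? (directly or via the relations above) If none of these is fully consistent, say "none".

F

Per-candidate check:
(A) feed contamination — selectivity down +; pressure drop low +; conversion up -; level alarm -; particulate in product +; yield down +
(B) filter breakthrough — selectivity down +; pressure drop low -; conversion up +; level alarm -; particulate in product +; yield down -
(C) off-spec feedstock — fails on selectivity down, conversion up, particulate in product, yield down (predicts selectivity up, not selectivity down; predicts conversion down, not conversion up)
(D) agitator failure — selectivity down -; pressure drop low -; conversion up -; level alarm -; particulate in product +; yield down -
(E) reactor fouling — selectivity down +; pressure drop low -; conversion up -; level alarm -; particulate in product -; yield down -
(F) pump cavitation — accounts for every observation (selectivity down via viscosity out of range → outlet temperature low → selectivity down)
(F) alone accounts for all the evidence.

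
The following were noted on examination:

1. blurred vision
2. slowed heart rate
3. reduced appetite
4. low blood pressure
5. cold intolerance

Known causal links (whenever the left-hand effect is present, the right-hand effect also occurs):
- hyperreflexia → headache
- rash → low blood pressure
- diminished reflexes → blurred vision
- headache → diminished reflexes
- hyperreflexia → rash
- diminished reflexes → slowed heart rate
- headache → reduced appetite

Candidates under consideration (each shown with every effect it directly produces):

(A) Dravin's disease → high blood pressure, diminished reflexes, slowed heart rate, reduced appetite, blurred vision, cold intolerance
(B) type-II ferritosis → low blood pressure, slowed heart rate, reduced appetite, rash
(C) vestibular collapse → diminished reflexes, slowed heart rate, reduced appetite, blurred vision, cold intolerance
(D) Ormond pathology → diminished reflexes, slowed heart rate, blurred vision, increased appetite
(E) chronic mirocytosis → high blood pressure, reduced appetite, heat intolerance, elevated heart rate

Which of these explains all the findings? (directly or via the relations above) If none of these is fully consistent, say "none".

none

Per-candidate check:
(A) Dravin's disease — fails on low blood pressure (predicts high blood pressure, not low blood pressure)
(B) type-II ferritosis — does not account for blurred vision, cold intolerance
(C) vestibular collapse — does not account for low blood pressure
(D) Ormond pathology — blurred vision match; slowed heart rate match; reduced appetite miss; low blood pressure miss; cold intolerance miss
(E) chronic mirocytosis — fails on blurred vision, slowed heart rate, low blood pressure, cold intolerance (predicts elevated heart rate, not slowed heart rate; predicts high blood pressure, not low blood pressure; predicts heat intolerance, not cold intolerance)
None of the listed candidates fits everything.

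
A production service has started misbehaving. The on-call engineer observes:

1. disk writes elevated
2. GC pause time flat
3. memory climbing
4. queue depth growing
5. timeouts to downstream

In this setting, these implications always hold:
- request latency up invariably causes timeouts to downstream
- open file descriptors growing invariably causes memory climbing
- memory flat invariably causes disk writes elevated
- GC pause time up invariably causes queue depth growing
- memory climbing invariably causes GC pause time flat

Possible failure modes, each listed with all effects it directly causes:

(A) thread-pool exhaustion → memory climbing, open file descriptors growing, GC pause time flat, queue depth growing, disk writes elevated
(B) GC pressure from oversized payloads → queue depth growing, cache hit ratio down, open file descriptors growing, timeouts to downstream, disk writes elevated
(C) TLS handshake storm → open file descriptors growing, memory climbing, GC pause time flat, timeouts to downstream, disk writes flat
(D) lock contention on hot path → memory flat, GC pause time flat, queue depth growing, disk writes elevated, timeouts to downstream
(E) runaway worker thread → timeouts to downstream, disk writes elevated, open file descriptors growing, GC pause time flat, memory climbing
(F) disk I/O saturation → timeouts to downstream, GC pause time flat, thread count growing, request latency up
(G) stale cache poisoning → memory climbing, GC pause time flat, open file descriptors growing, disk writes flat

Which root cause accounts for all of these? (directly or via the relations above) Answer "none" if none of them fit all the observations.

B

Checking each candidate against the observations:
(A) thread-pool exhaustion — does not account for timeouts to downstream
(B) GC pressure from oversized payloads — disk writes elevated ✓; GC pause time flat ✓ (through open file descriptors growing → memory climbing → GC pause time flat); memory climbing ✓ (through open file descriptors growing → memory climbing); queue depth growing ✓; timeouts to downstream ✓
(C) TLS handshake storm — fails on disk writes elevated, queue depth growing (predicts disk writes flat, not disk writes elevated)
(D) lock contention on hot path — fails on memory climbing (predicts memory flat, not memory climbing)
(E) runaway worker thread — disk writes elevated ✓; GC pause time flat ✓; memory climbing ✓; queue depth growing ✗; timeouts to downstream ✓
(F) disk I/O saturation — does not account for disk writes elevated, memory climbing, queue depth growing
(G) stale cache poisoning — fails on disk writes elevated, queue depth growing, timeouts to downstream (predicts disk writes flat, not disk writes elevated)
Only (B) is consistent with every observation.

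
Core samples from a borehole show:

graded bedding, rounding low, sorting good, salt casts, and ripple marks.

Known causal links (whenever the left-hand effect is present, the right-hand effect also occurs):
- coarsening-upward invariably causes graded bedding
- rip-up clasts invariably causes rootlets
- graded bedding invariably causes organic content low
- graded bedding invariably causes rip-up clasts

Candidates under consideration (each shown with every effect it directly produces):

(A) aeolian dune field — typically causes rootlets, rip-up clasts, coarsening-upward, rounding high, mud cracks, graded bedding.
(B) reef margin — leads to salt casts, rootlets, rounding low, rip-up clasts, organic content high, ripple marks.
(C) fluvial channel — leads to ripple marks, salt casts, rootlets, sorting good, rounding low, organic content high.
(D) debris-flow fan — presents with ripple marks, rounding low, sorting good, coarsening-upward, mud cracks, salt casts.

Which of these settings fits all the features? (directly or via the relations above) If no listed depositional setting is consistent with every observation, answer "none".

D

For each candidate, compare predicted effects to what was observed:
(A) aeolian dune field — graded bedding +; rounding low -; sorting good -; salt casts -; ripple marks -
(B) reef margin — graded bedding -; rounding low +; sorting good -; salt casts +; ripple marks +
(C) fluvial channel — does not account for graded bedding
(D) debris-flow fan — accounts for every observation (graded bedding through coarsening-upward → graded bedding)
Only (D) is consistent with every observation.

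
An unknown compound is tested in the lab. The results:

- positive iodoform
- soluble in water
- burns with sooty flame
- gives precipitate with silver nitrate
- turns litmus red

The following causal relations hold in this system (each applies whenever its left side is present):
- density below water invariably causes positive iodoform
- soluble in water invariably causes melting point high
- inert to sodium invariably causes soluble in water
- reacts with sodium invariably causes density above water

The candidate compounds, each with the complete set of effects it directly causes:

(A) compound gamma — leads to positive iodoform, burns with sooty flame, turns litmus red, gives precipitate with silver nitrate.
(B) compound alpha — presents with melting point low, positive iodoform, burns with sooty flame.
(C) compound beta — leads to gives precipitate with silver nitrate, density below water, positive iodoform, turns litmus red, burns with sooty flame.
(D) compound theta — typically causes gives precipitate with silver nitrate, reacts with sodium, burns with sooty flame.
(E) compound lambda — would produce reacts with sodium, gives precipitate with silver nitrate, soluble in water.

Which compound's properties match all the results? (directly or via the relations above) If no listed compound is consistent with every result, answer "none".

none

For each candidate, compare predicted effects to what was observed:
(A) compound gamma — positive iodoform match; soluble in water miss; burns with sooty flame match; gives precipitate with silver nitrate match; turns litmus red match
(B) compound alpha — positive iodoform match; soluble in water miss; burns with sooty flame match; gives precipitate with silver nitrate miss; turns litmus red miss
(C) compound beta — positive iodoform match; soluble in water miss; burns with sooty flame match; gives precipitate with silver nitrate match; turns litmus red match
(D) compound theta — positive iodoform miss; soluble in water miss; burns with sooty flame match; gives precipitate with silver nitrate match; turns litmus red miss
(E) compound lambda — does not account for positive iodoform, burns with sooty flame, turns litmus red
None of the listed candidates fits everything.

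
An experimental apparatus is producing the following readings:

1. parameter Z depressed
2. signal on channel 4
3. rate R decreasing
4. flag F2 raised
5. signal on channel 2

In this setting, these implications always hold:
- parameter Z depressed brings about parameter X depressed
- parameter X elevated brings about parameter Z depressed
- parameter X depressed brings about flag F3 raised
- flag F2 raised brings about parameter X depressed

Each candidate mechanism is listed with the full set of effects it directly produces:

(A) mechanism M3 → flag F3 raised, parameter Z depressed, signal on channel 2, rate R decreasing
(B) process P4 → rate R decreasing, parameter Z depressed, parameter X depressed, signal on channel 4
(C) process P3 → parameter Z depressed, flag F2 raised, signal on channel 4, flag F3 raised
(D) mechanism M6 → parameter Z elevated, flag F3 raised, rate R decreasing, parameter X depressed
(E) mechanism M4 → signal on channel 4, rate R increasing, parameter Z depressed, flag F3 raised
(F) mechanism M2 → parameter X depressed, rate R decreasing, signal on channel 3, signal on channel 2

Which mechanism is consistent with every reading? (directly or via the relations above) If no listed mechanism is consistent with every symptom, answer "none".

Checking each candidate against the observations:
(A) mechanism M3 — does not account for signal on channel 4, flag F2 raised
(B) process P4 — parameter Z depressed +; signal on channel 4 +; rate R decreasing +; flag F2 raised -; signal on channel 2 -
(C) process P3 — does not account for rate R decreasing, signal on channel 2
(D) mechanism M6 — fails on parameter Z depressed, signal on channel 4, flag F2 raised, signal on channel 2 (predicts parameter Z elevated, not parameter Z depressed)
(E) mechanism M4 — parameter Z depressed +; signal on channel 4 +; rate R decreasing -; flag F2 raised -; signal on channel 2 -
(F) mechanism M2 — parameter Z depressed -; signal on channel 4 -; rate R decreasing +; flag F2 raised -; signal on channel 2 +
No candidate is consistent with all observations.

none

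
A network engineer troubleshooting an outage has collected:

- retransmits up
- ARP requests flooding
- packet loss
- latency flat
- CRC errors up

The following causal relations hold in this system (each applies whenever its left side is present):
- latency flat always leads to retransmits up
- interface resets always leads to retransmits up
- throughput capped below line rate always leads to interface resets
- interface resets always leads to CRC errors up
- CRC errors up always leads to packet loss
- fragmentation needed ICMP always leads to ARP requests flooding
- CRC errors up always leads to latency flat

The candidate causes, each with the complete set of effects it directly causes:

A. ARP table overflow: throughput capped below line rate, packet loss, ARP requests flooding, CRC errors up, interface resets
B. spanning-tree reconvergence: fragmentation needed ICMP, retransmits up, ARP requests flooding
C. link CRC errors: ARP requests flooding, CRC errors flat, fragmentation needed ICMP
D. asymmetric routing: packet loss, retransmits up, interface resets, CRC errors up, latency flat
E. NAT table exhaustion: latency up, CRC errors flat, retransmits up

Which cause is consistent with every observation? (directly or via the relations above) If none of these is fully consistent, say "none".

A

Checking each candidate against the observations:
(A) ARP table overflow — retransmits up + (via interface resets → retransmits up); ARP requests flooding +; packet loss +; latency flat + (via CRC errors up → latency flat); CRC errors up +
(B) spanning-tree reconvergence — retransmits up +; ARP requests flooding +; packet loss -; latency flat -; CRC errors up -
(C) link CRC errors — retransmits up -; ARP requests flooding +; packet loss -; latency flat -; CRC errors up -
(D) asymmetric routing — does not account for ARP requests flooding
(E) NAT table exhaustion — retransmits up +; ARP requests flooding -; packet loss -; latency flat -; CRC errors up -
Only (A) is consistent with every observation.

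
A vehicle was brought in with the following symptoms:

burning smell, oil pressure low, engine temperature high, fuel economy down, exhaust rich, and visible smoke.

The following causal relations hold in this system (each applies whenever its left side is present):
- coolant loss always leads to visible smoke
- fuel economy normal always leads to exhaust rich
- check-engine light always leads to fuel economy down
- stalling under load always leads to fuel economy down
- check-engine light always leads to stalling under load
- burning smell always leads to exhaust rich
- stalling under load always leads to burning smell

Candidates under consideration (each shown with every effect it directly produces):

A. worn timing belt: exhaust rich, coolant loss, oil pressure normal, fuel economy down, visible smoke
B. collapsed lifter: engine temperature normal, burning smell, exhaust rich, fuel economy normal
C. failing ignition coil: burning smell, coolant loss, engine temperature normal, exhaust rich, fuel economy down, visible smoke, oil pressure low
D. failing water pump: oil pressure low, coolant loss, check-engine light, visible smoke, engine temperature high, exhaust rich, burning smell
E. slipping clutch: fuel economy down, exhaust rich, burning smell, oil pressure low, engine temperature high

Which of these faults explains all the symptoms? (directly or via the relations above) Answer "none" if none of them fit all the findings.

For each candidate, compare predicted effects to what was observed:
(A) worn timing belt — burning smell -; oil pressure low -; engine temperature high -; fuel economy down +; exhaust rich +; visible smoke +
(B) collapsed lifter — burning smell +; oil pressure low -; engine temperature high -; fuel economy down -; exhaust rich +; visible smoke -
(C) failing ignition coil — fails on engine temperature high (predicts engine temperature normal, not engine temperature high)
(D) failing water pump — accounts for every observation (fuel economy down via check-engine light → fuel economy down)
(E) slipping clutch — burning smell +; oil pressure low +; engine temperature high +; fuel economy down +; exhaust rich +; visible smoke -
(D) is the only candidate with no mismatches.

D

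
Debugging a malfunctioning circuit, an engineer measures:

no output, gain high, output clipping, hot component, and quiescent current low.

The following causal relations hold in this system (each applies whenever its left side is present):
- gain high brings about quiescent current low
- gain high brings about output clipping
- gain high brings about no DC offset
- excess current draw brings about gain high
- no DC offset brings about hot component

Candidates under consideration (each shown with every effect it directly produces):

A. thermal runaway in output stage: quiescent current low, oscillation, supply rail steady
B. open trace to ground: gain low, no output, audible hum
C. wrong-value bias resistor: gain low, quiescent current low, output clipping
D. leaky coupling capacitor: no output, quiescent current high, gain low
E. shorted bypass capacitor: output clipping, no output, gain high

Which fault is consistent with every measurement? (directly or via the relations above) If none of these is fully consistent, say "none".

E

Checking each candidate against the observations:
(A) thermal runaway in output stage — does not account for no output, gain high, output clipping, hot component
(B) open trace to ground — fails on gain high, output clipping, hot component, quiescent current low (predicts gain low, not gain high)
(C) wrong-value bias resistor — no output ✗; gain high ✗; output clipping ✓; hot component ✗; quiescent current low ✓
(D) leaky coupling capacitor — fails on gain high, output clipping, hot component, quiescent current low (predicts gain low, not gain high; predicts quiescent current high, not quiescent current low)
(E) shorted bypass capacitor — no output ✓; gain high ✓; output clipping ✓; hot component ✓ (through gain high → no DC offset → hot component); quiescent current low ✓ (through gain high → quiescent current low)
(E) is the only candidate with no mismatches.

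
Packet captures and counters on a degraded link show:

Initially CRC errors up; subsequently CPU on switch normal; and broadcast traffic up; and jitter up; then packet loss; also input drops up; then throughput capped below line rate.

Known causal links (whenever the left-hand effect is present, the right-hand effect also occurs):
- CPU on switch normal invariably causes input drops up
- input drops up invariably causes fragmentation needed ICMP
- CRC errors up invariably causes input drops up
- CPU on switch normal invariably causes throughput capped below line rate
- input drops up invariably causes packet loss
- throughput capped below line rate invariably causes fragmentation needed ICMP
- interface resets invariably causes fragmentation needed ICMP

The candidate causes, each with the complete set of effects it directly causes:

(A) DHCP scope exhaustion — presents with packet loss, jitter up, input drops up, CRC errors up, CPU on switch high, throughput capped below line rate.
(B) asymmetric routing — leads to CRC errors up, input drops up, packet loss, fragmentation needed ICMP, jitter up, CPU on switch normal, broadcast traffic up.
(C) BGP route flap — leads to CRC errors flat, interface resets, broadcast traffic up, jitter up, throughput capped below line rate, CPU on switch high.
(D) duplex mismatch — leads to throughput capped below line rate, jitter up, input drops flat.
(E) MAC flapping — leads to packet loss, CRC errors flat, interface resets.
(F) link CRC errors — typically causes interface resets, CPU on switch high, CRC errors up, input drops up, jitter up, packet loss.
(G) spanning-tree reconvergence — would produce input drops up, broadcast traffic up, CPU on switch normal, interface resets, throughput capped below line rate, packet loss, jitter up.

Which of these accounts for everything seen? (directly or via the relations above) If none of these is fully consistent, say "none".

Testing each hypothesis:
(A) DHCP scope exhaustion — fails on CPU on switch normal, broadcast traffic up (predicts CPU on switch high, not CPU on switch normal)
(B) asymmetric routing — CRC errors up +; CPU on switch normal +; broadcast traffic up +; jitter up +; packet loss +; input drops up +; throughput capped below line rate + (by CPU on switch normal → throughput capped below line rate)
(C) BGP route flap — fails on CRC errors up, CPU on switch normal, packet loss, input drops up (predicts CRC errors flat, not CRC errors up; predicts CPU on switch high, not CPU on switch normal)
(D) duplex mismatch — fails on CRC errors up, CPU on switch normal, broadcast traffic up, packet loss, input drops up (predicts input drops flat, not input drops up)
(E) MAC flapping — CRC errors up -; CPU on switch normal -; broadcast traffic up -; jitter up -; packet loss +; input drops up -; throughput capped below line rate -
(F) link CRC errors — fails on CPU on switch normal, broadcast traffic up, throughput capped below line rate (predicts CPU on switch high, not CPU on switch normal)
(G) spanning-tree reconvergence — CRC errors up -; CPU on switch normal +; broadcast traffic up +; jitter up +; packet loss +; input drops up +; throughput capped below line rate +
(B) alone accounts for all the evidence.

B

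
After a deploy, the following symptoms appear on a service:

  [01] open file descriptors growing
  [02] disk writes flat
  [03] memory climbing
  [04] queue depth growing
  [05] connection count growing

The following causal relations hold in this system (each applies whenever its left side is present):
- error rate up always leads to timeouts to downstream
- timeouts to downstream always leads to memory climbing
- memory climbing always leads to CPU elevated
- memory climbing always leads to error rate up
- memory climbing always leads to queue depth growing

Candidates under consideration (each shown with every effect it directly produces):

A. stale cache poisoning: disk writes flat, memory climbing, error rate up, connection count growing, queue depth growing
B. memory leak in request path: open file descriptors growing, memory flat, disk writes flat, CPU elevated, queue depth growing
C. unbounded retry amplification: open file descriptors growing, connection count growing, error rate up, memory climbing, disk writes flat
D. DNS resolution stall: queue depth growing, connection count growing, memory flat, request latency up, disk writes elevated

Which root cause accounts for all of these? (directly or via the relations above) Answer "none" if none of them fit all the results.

Checking each candidate against the observations:
(A) stale cache poisoning — does not account for open file descriptors growing
(B) memory leak in request path — open file descriptors growing match; disk writes flat match; memory climbing miss; queue depth growing match; connection count growing miss
(C) unbounded retry amplification — accounts for every observation (queue depth growing via memory climbing → queue depth growing)
(D) DNS resolution stall — open file descriptors growing miss; disk writes flat miss; memory climbing miss; queue depth growing match; connection count growing match
Only (C) is consistent with every observation.

C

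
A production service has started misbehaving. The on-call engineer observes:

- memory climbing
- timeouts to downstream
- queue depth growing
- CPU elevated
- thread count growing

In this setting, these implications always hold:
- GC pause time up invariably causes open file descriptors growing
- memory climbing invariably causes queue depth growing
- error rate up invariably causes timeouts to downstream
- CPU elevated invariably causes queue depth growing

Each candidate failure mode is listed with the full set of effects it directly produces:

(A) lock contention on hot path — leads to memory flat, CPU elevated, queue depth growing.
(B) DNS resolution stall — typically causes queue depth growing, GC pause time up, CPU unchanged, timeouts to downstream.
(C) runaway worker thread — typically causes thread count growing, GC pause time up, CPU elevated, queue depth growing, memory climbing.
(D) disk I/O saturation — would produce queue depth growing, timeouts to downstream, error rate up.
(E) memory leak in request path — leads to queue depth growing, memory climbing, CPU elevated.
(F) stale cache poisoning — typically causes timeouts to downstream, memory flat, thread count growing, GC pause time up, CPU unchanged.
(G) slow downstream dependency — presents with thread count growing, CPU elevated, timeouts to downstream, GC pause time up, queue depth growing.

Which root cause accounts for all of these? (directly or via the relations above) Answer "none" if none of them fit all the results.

Testing each hypothesis:
(A) lock contention on hot path — memory climbing miss; timeouts to downstream miss; queue depth growing match; CPU elevated match; thread count growing miss
(B) DNS resolution stall — memory climbing miss; timeouts to downstream match; queue depth growing match; CPU elevated miss; thread count growing miss
(C) runaway worker thread — does not account for timeouts to downstream
(D) disk I/O saturation — memory climbing miss; timeouts to downstream match; queue depth growing match; CPU elevated miss; thread count growing miss
(E) memory leak in request path — does not account for timeouts to downstream, thread count growing
(F) stale cache poisoning — memory climbing miss; timeouts to downstream match; queue depth growing miss; CPU elevated miss; thread count growing match
(G) slow downstream dependency — memory climbing miss; timeouts to downstream match; queue depth growing match; CPU elevated match; thread count growing match
No candidate is consistent with all observations.

none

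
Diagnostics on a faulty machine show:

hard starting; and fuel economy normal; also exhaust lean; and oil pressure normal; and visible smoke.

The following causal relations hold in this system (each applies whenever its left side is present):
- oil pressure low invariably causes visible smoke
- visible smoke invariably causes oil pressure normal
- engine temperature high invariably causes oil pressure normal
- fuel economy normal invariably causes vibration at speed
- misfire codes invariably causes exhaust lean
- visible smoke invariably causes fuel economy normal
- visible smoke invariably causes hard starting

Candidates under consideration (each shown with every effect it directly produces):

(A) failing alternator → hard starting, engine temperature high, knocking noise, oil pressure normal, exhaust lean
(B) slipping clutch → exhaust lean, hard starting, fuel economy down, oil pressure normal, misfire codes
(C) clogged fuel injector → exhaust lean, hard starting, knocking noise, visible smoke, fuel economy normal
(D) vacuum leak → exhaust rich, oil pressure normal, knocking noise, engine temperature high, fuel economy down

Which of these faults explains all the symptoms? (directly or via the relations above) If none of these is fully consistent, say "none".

C

For each candidate, compare predicted effects to what was observed:
(A) failing alternator — does not account for fuel economy normal, visible smoke
(B) slipping clutch — fails on fuel economy normal, visible smoke (predicts fuel economy down, not fuel economy normal)
(C) clogged fuel injector — accounts for every observation (oil pressure normal through visible smoke → oil pressure normal)
(D) vacuum leak — hard starting NO; fuel economy normal NO; exhaust lean NO; oil pressure normal yes; visible smoke NO
(C) is the only candidate with no mismatches.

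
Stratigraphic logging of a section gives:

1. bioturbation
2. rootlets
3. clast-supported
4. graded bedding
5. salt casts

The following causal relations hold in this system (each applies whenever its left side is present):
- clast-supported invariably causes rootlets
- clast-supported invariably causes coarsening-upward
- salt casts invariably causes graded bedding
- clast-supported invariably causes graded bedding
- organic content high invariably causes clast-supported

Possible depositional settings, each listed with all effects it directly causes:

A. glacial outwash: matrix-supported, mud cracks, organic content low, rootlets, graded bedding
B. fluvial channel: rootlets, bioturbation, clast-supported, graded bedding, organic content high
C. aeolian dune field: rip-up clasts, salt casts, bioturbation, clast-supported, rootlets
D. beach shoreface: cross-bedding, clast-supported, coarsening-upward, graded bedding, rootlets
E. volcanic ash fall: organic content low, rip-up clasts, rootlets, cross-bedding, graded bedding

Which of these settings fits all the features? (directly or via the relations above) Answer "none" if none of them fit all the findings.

Testing each hypothesis:
(A) glacial outwash — fails on bioturbation, clast-supported, salt casts (predicts matrix-supported, not clast-supported)
(B) fluvial channel — bioturbation match; rootlets match; clast-supported match; graded bedding match; salt casts miss
(C) aeolian dune field — bioturbation match; rootlets match; clast-supported match; graded bedding match (through clast-supported → graded bedding); salt casts match
(D) beach shoreface — does not account for bioturbation, salt casts
(E) volcanic ash fall — does not account for bioturbation, clast-supported, salt casts
(C) alone accounts for all the evidence.

C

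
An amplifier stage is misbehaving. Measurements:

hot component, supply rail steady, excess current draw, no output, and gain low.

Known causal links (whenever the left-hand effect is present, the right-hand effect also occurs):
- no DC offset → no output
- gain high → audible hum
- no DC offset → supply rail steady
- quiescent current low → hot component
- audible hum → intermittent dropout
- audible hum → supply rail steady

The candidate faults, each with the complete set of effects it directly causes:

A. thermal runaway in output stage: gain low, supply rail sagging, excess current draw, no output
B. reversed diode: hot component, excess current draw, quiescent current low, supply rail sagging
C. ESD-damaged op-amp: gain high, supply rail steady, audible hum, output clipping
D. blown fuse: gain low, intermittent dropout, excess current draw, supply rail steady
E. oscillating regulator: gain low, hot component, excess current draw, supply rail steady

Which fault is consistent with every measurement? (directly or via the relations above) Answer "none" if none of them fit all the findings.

Per-candidate check:
(A) thermal runaway in output stage — hot component -; supply rail steady -; excess current draw +; no output +; gain low +
(B) reversed diode — fails on supply rail steady, no output, gain low (predicts supply rail sagging, not supply rail steady)
(C) ESD-damaged op-amp — hot component -; supply rail steady +; excess current draw -; no output -; gain low -
(D) blown fuse — does not account for hot component, no output
(E) oscillating regulator — does not account for no output
Every candidate fails on at least one observation.

none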